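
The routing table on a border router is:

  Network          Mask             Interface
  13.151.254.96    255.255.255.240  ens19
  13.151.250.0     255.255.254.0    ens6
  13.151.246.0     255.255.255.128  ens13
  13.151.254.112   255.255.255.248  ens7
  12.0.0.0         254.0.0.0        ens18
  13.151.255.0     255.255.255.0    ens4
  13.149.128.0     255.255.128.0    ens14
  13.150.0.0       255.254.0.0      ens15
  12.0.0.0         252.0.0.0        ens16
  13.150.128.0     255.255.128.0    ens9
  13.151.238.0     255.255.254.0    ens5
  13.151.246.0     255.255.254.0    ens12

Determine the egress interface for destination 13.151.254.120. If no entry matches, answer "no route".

Routes whose prefix contains 13.151.254.120:
  12.0.0.0/6 (12.0.0.0 - 15.255.255.255) -> ens16
  12.0.0.0/7 (12.0.0.0 - 13.255.255.255) -> ens18
  13.150.0.0/15 (13.150.0.0 - 13.151.255.255) -> ens15
More-specific entries that do NOT match:
  13.151.254.112/29 (13.151.254.112 - 13.151.254.119) does not contain 13.151.254.120
  13.151.254.96/28 (13.151.254.96 - 13.151.254.111) does not contain 13.151.254.120
  13.151.246.0/25 (13.151.246.0 - 13.151.246.127) does not contain 13.151.254.120
  13.151.255.0/24 (13.151.255.0 - 13.151.255.255) does not contain 13.151.254.120
  13.151.250.0/23 (13.151.250.0 - 13.151.251.255) does not contain 13.151.254.120
  13.151.238.0/23 (13.151.238.0 - 13.151.239.255) does not contain 13.151.254.120
  13.151.246.0/23 (13.151.246.0 - 13.151.247.255) does not contain 13.151.254.120
  13.149.128.0/17 (13.149.128.0 - 13.149.255.255) does not contain 13.151.254.120
  13.150.128.0/17 (13.150.128.0 - 13.150.255.255) does not contain 13.151.254.120
Longest matching prefix is /15 -> interface ens15.

ens15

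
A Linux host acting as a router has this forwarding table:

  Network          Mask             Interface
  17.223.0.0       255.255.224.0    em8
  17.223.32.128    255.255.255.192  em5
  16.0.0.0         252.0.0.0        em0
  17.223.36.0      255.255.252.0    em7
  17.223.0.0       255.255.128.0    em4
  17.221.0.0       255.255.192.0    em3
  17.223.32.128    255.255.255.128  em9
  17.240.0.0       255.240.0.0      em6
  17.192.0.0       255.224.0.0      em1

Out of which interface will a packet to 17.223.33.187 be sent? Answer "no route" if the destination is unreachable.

Routes whose prefix contains 17.223.33.187:
  16.0.0.0/6 (16.0.0.0 - 19.255.255.255) -> em0
  17.192.0.0/11 (17.192.0.0 - 17.223.255.255) -> em1
  17.223.0.0/17 (17.223.0.0 - 17.223.127.255) -> em4
More-specific entries that do NOT match:
  17.223.32.128/26 (17.223.32.128 - 17.223.32.191) does not contain 17.223.33.187
  17.223.32.128/25 (17.223.32.128 - 17.223.32.255) does not contain 17.223.33.187
  17.223.36.0/22 (17.223.36.0 - 17.223.39.255) does not contain 17.223.33.187
  17.223.0.0/19 (17.223.0.0 - 17.223.31.255) does not contain 17.223.33.187
  17.221.0.0/18 (17.221.0.0 - 17.221.63.255) does not contain 17.223.33.187
Longest matching prefix is /17 -> interface em4.

em4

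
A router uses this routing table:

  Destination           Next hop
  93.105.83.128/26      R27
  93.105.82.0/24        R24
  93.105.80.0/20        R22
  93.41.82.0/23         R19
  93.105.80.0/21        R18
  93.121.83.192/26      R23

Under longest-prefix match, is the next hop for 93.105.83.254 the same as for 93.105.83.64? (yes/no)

yes

93.105.83.254: longest match 93.105.80.0/21 -> R18
93.105.83.64: longest match 93.105.80.0/21 -> R18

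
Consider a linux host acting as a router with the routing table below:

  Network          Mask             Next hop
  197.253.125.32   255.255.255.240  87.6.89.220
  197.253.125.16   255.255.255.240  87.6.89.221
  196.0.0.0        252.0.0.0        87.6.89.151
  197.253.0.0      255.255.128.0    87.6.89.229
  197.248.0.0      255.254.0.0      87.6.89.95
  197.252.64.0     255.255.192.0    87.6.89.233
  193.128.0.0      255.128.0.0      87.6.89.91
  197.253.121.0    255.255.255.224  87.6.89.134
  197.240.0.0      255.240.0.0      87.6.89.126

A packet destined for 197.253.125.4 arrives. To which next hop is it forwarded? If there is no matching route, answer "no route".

Routes whose prefix contains 197.253.125.4:
  196.0.0.0/6 (196.0.0.0 - 199.255.255.255) -> 87.6.89.151
  197.240.0.0/12 (197.240.0.0 - 197.255.255.255) -> 87.6.89.126
  197.253.0.0/17 (197.253.0.0 - 197.253.127.255) -> 87.6.89.229
More-specific entries that do NOT match:
  197.253.125.32/28 (197.253.125.32 - 197.253.125.47) does not contain 197.253.125.4
  197.253.125.16/28 (197.253.125.16 - 197.253.125.31) does not contain 197.253.125.4
  197.253.121.0/27 (197.253.121.0 - 197.253.121.31) does not contain 197.253.125.4
  197.252.64.0/18 (197.252.64.0 - 197.252.127.255) does not contain 197.253.125.4
Longest matching prefix is /17 -> next hop 87.6.89.229.

87.6.89.229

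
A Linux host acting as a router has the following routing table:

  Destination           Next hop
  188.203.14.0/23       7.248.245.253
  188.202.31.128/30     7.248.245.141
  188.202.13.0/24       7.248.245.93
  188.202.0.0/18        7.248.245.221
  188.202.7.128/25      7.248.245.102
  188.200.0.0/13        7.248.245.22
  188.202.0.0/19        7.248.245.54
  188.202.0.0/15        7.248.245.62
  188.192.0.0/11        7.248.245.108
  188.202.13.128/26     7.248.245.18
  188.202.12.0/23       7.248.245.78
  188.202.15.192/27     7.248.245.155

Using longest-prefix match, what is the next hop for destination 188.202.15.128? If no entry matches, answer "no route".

Routes whose prefix contains 188.202.15.128:
  188.192.0.0/11 (188.192.0.0 - 188.223.255.255) -> 7.248.245.108
  188.200.0.0/13 (188.200.0.0 - 188.207.255.255) -> 7.248.245.22
  188.202.0.0/15 (188.202.0.0 - 188.203.255.255) -> 7.248.245.62
  188.202.0.0/18 (188.202.0.0 - 188.202.63.255) -> 7.248.245.221
  188.202.0.0/19 (188.202.0.0 - 188.202.31.255) -> 7.248.245.54
More-specific entries that do NOT match:
  188.202.31.128/30 (188.202.31.128 - 188.202.31.131) does not contain 188.202.15.128
  188.202.15.192/27 (188.202.15.192 - 188.202.15.223) does not contain 188.202.15.128
  188.202.13.128/26 (188.202.13.128 - 188.202.13.191) does not contain 188.202.15.128
  188.202.7.128/25 (188.202.7.128 - 188.202.7.255) does not contain 188.202.15.128
  188.202.13.0/24 (188.202.13.0 - 188.202.13.255) does not contain 188.202.15.128
  188.203.14.0/23 (188.203.14.0 - 188.203.15.255) does not contain 188.202.15.128
  188.202.12.0/23 (188.202.12.0 - 188.202.13.255) does not contain 188.202.15.128
Longest matching prefix is /19 -> next hop 7.248.245.54.

7.248.245.54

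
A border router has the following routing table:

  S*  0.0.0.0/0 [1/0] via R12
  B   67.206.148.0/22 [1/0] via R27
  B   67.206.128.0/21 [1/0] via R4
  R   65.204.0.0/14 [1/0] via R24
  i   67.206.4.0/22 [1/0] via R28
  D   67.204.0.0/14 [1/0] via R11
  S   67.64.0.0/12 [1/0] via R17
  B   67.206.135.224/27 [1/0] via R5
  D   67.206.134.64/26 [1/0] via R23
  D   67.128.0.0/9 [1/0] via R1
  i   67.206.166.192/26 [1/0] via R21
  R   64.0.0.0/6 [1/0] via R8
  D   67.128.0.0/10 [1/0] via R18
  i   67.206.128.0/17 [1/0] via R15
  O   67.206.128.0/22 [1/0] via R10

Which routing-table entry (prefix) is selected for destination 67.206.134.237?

67.206.128.0/21

Entries matching 67.206.134.237:
  0.0.0.0/0 (default, matches everything)
  64.0.0.0/6 (64.0.0.0 - 67.255.255.255)
  67.128.0.0/9 (67.128.0.0 - 67.255.255.255)
  67.204.0.0/14 (67.204.0.0 - 67.207.255.255)
  67.206.128.0/17 (67.206.128.0 - 67.206.255.255)
  67.206.128.0/21 (67.206.128.0 - 67.206.135.255)
Most specific is 67.206.128.0/21.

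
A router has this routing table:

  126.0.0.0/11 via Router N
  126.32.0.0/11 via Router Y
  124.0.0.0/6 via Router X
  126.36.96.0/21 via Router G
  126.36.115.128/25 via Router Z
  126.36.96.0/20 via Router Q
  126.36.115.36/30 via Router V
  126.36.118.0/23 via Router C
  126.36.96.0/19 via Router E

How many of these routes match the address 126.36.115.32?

3

Prefixes containing 126.36.115.32:
  124.0.0.0/6 (124.0.0.0 - 127.255.255.255)
  126.32.0.0/11 (126.32.0.0 - 126.63.255.255)
  126.36.96.0/19 (126.36.96.0 - 126.36.127.255)
Total matching entries: 3.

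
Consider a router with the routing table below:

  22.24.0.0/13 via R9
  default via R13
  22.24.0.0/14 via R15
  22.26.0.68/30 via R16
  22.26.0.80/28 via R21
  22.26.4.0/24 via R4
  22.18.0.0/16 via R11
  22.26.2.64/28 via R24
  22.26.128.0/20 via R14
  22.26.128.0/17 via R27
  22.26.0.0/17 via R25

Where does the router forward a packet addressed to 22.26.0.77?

Routes whose prefix contains 22.26.0.77:
  0.0.0.0/0 (default, matches everything) -> R13
  22.24.0.0/13 (22.24.0.0 - 22.31.255.255) -> R9
  22.24.0.0/14 (22.24.0.0 - 22.27.255.255) -> R15
  22.26.0.0/17 (22.26.0.0 - 22.26.127.255) -> R25
More-specific entries that do NOT match:
  22.26.0.68/30 (22.26.0.68 - 22.26.0.71) does not contain 22.26.0.77
  22.26.0.80/28 (22.26.0.80 - 22.26.0.95) does not contain 22.26.0.77
  22.26.2.64/28 (22.26.2.64 - 22.26.2.79) does not contain 22.26.0.77
  22.26.4.0/24 (22.26.4.0 - 22.26.4.255) does not contain 22.26.0.77
  22.26.128.0/20 (22.26.128.0 - 22.26.143.255) does not contain 22.26.0.77
Longest matching prefix is /17 -> next hop R25.

R25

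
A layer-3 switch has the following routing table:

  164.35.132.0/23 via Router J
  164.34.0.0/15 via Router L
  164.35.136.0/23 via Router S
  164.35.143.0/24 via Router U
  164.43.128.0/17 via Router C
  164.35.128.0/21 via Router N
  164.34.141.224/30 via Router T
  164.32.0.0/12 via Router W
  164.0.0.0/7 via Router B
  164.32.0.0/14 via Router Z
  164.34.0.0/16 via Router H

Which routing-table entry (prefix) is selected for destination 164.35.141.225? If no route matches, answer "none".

164.34.0.0/15

Entries matching 164.35.141.225:
  164.0.0.0/7 (164.0.0.0 - 165.255.255.255)
  164.32.0.0/12 (164.32.0.0 - 164.47.255.255)
  164.32.0.0/14 (164.32.0.0 - 164.35.255.255)
  164.34.0.0/15 (164.34.0.0 - 164.35.255.255)
Most specific is 164.34.0.0/15.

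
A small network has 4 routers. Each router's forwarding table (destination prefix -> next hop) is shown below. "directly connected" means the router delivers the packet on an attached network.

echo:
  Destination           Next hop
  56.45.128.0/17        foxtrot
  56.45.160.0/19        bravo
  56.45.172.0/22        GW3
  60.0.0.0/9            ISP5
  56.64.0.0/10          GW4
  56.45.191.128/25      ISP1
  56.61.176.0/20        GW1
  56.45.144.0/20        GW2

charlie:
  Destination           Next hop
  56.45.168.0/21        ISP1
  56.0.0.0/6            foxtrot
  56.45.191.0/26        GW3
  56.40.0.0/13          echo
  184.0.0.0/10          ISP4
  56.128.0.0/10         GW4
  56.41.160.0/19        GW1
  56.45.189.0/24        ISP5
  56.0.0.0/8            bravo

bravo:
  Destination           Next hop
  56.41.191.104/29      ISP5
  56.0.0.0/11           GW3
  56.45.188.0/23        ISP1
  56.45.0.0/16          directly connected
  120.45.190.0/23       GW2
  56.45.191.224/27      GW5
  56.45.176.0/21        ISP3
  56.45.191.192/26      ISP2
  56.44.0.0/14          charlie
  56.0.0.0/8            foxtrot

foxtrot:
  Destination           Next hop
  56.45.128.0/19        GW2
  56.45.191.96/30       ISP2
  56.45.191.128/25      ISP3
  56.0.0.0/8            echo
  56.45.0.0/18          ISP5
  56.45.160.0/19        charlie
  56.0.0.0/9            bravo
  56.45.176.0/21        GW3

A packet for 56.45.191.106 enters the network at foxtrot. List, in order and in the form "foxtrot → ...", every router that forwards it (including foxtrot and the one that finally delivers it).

At foxtrot: longest match for 56.45.191.106 is 56.45.160.0/19 -> charlie
At charlie: longest match for 56.45.191.106 is 56.40.0.0/13 -> echo
At echo: longest match for 56.45.191.106 is 56.45.160.0/19 -> bravo
At bravo: longest match for 56.45.191.106 is 56.45.0.0/16 -> directly connected

foxtrot → charlie → echo → bravo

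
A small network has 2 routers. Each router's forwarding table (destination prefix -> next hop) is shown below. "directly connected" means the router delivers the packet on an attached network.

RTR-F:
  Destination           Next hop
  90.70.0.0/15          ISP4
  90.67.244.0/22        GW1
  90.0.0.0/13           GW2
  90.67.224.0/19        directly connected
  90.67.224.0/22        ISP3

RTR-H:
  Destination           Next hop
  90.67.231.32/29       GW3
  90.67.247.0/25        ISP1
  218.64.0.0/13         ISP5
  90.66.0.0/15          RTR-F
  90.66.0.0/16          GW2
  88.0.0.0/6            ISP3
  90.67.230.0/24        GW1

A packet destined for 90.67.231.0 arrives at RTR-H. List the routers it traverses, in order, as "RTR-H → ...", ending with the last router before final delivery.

At RTR-H: longest match for 90.67.231.0 is 90.66.0.0/15 -> RTR-F
At RTR-F: longest match for 90.67.231.0 is 90.67.224.0/19 -> directly connected

RTR-H → RTR-F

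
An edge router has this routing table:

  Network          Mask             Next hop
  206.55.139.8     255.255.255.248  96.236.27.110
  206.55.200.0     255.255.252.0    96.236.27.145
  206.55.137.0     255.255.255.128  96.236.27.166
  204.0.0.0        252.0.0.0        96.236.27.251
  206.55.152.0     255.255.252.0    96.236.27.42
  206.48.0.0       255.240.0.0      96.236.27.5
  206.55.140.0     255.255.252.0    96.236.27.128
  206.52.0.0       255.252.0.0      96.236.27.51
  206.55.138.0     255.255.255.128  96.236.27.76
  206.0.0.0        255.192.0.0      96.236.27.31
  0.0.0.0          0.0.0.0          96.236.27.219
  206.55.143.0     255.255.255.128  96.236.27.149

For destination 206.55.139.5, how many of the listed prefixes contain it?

5

Prefixes containing 206.55.139.5:
  0.0.0.0/0 (default, matches everything)
  204.0.0.0/6 (204.0.0.0 - 207.255.255.255)
  206.0.0.0/10 (206.0.0.0 - 206.63.255.255)
  206.48.0.0/12 (206.48.0.0 - 206.63.255.255)
  206.52.0.0/14 (206.52.0.0 - 206.55.255.255)
Total matching entries: 5.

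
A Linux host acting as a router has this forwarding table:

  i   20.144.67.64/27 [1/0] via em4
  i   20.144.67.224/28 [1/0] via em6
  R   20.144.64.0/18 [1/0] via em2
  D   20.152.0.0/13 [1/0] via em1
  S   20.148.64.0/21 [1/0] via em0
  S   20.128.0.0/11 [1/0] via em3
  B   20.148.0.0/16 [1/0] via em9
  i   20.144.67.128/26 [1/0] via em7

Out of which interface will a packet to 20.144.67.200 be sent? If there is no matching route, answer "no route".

Routes whose prefix contains 20.144.67.200:
  20.128.0.0/11 (20.128.0.0 - 20.159.255.255) -> em3
  20.144.64.0/18 (20.144.64.0 - 20.144.127.255) -> em2
More-specific entries that do NOT match:
  20.144.67.224/28 (20.144.67.224 - 20.144.67.239) does not contain 20.144.67.200
  20.144.67.64/27 (20.144.67.64 - 20.144.67.95) does not contain 20.144.67.200
  20.144.67.128/26 (20.144.67.128 - 20.144.67.191) does not contain 20.144.67.200
  20.148.64.0/21 (20.148.64.0 - 20.148.71.255) does not contain 20.144.67.200
Longest matching prefix is /18 -> interface em2.

em2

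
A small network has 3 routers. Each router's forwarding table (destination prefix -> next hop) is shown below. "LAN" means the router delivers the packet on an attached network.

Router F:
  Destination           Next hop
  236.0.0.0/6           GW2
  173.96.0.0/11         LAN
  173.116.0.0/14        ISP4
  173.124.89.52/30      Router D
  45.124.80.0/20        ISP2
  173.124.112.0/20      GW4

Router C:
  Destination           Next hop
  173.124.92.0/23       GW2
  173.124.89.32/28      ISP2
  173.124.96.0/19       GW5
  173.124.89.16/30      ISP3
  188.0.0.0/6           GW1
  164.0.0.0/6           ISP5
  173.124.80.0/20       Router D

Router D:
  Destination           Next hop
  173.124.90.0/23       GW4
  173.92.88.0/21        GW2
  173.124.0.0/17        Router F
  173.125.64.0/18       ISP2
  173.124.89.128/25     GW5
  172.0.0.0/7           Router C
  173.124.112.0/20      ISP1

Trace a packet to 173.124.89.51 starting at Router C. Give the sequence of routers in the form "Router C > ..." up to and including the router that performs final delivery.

Router C > Router D > Router F

At Router C: longest match for 173.124.89.51 is 173.124.80.0/20 -> Router D
At Router D: longest match for 173.124.89.51 is 173.124.0.0/17 -> Router F
At Router F: longest match for 173.124.89.51 is 173.96.0.0/11 -> LAN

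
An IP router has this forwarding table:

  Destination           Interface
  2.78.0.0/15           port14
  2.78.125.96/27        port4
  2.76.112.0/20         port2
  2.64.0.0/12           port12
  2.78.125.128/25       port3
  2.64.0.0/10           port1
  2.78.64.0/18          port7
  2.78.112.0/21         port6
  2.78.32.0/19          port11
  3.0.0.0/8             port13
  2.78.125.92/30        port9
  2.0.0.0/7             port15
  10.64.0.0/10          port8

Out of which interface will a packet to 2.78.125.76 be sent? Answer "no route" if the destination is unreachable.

port7

Routes whose prefix contains 2.78.125.76:
  2.0.0.0/7 (2.0.0.0 - 3.255.255.255) -> port15
  2.64.0.0/10 (2.64.0.0 - 2.127.255.255) -> port1
  2.64.0.0/12 (2.64.0.0 - 2.79.255.255) -> port12
  2.78.0.0/15 (2.78.0.0 - 2.79.255.255) -> port14
  2.78.64.0/18 (2.78.64.0 - 2.78.127.255) -> port7
More-specific entries that do NOT match:
  2.78.125.92/30 (2.78.125.92 - 2.78.125.95) does not contain 2.78.125.76
  2.78.125.96/27 (2.78.125.96 - 2.78.125.127) does not contain 2.78.125.76
  2.78.125.128/25 (2.78.125.128 - 2.78.125.255) does not contain 2.78.125.76
  2.78.112.0/21 (2.78.112.0 - 2.78.119.255) does not contain 2.78.125.76
  2.76.112.0/20 (2.76.112.0 - 2.76.127.255) does not contain 2.78.125.76
  2.78.32.0/19 (2.78.32.0 - 2.78.63.255) does not contain 2.78.125.76
Longest matching prefix is /18 -> interface port7.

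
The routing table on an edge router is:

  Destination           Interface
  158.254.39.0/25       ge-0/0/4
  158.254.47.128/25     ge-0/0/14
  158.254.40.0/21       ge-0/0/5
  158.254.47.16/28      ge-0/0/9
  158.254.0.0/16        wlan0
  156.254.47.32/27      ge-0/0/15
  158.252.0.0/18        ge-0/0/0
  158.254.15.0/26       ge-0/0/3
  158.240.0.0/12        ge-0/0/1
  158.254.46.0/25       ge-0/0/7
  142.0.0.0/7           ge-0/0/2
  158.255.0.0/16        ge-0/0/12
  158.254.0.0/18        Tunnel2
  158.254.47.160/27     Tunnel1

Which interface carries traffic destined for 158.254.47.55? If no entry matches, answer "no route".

Routes whose prefix contains 158.254.47.55:
  158.240.0.0/12 (158.240.0.0 - 158.255.255.255) -> ge-0/0/1
  158.254.0.0/16 (158.254.0.0 - 158.254.255.255) -> wlan0
  158.254.0.0/18 (158.254.0.0 - 158.254.63.255) -> Tunnel2
  158.254.40.0/21 (158.254.40.0 - 158.254.47.255) -> ge-0/0/5
More-specific entries that do NOT match:
  158.254.47.16/28 (158.254.47.16 - 158.254.47.31) does not contain 158.254.47.55
  156.254.47.32/27 (156.254.47.32 - 156.254.47.63) does not contain 158.254.47.55
  158.254.47.160/27 (158.254.47.160 - 158.254.47.191) does not contain 158.254.47.55
  158.254.15.0/26 (158.254.15.0 - 158.254.15.63) does not contain 158.254.47.55
  158.254.39.0/25 (158.254.39.0 - 158.254.39.127) does not contain 158.254.47.55
  158.254.47.128/25 (158.254.47.128 - 158.254.47.255) does not contain 158.254.47.55
  158.254.46.0/25 (158.254.46.0 - 158.254.46.127) does not contain 158.254.47.55
Longest matching prefix is /21 -> interface ge-0/0/5.

ge-0/0/5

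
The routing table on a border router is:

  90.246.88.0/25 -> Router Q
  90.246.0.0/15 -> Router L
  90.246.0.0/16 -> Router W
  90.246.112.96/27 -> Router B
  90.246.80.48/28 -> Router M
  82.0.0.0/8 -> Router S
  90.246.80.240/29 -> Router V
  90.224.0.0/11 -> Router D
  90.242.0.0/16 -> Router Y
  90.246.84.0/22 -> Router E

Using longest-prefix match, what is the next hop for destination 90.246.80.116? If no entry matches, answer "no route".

Router W

Routes whose prefix contains 90.246.80.116:
  90.224.0.0/11 (90.224.0.0 - 90.255.255.255) -> Router D
  90.246.0.0/15 (90.246.0.0 - 90.247.255.255) -> Router L
  90.246.0.0/16 (90.246.0.0 - 90.246.255.255) -> Router W
More-specific entries that do NOT match:
  90.246.80.240/29 (90.246.80.240 - 90.246.80.247) does not contain 90.246.80.116
  90.246.80.48/28 (90.246.80.48 - 90.246.80.63) does not contain 90.246.80.116
  90.246.112.96/27 (90.246.112.96 - 90.246.112.127) does not contain 90.246.80.116
  90.246.88.0/25 (90.246.88.0 - 90.246.88.127) does not contain 90.246.80.116
  90.246.84.0/22 (90.246.84.0 - 90.246.87.255) does not contain 90.246.80.116
Longest matching prefix is /16 -> next hop Router W.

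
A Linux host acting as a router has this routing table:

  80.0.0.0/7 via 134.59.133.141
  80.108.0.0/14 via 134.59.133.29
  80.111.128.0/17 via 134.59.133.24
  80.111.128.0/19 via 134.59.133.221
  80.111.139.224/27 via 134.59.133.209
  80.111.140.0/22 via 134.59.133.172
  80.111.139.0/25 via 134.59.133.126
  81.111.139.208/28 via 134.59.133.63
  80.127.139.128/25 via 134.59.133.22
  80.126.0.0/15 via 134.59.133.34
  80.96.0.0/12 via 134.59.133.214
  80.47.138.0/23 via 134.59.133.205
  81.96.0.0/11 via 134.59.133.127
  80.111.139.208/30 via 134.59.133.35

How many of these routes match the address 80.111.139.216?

Prefixes containing 80.111.139.216:
  80.0.0.0/7 (80.0.0.0 - 81.255.255.255)
  80.96.0.0/12 (80.96.0.0 - 80.111.255.255)
  80.108.0.0/14 (80.108.0.0 - 80.111.255.255)
  80.111.128.0/17 (80.111.128.0 - 80.111.255.255)
  80.111.128.0/19 (80.111.128.0 - 80.111.159.255)
Total matching entries: 5.

5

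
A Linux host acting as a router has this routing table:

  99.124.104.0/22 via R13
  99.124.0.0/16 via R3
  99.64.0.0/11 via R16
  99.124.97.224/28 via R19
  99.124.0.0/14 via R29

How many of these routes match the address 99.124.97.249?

2

Prefixes containing 99.124.97.249:
  99.124.0.0/14 (99.124.0.0 - 99.127.255.255)
  99.124.0.0/16 (99.124.0.0 - 99.124.255.255)
Total matching entries: 2.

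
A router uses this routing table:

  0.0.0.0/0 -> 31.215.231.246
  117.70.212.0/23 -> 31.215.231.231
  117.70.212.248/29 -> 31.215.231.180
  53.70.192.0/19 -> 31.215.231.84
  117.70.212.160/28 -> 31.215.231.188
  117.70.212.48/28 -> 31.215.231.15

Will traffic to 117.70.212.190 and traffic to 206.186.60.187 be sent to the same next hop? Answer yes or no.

117.70.212.190: longest match 117.70.212.0/23 -> 31.215.231.231
206.186.60.187: longest match 0.0.0.0/0 -> 31.215.231.246

no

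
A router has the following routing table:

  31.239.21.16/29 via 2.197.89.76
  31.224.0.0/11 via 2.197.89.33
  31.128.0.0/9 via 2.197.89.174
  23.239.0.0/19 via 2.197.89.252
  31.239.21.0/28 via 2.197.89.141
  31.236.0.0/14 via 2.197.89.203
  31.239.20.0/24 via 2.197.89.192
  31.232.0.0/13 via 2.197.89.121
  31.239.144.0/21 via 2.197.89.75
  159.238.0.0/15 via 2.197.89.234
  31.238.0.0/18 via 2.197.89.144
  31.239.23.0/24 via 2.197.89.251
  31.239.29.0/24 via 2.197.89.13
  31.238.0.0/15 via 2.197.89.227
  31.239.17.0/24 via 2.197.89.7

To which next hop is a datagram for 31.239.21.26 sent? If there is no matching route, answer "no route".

2.197.89.227

Routes whose prefix contains 31.239.21.26:
  31.128.0.0/9 (31.128.0.0 - 31.255.255.255) -> 2.197.89.174
  31.224.0.0/11 (31.224.0.0 - 31.255.255.255) -> 2.197.89.33
  31.232.0.0/13 (31.232.0.0 - 31.239.255.255) -> 2.197.89.121
  31.236.0.0/14 (31.236.0.0 - 31.239.255.255) -> 2.197.89.203
  31.238.0.0/15 (31.238.0.0 - 31.239.255.255) -> 2.197.89.227
More-specific entries that do NOT match:
  31.239.21.16/29 (31.239.21.16 - 31.239.21.23) does not contain 31.239.21.26
  31.239.21.0/28 (31.239.21.0 - 31.239.21.15) does not contain 31.239.21.26
  31.239.20.0/24 (31.239.20.0 - 31.239.20.255) does not contain 31.239.21.26
  31.239.23.0/24 (31.239.23.0 - 31.239.23.255) does not contain 31.239.21.26
  31.239.29.0/24 (31.239.29.0 - 31.239.29.255) does not contain 31.239.21.26
  31.239.17.0/24 (31.239.17.0 - 31.239.17.255) does not contain 31.239.21.26
  31.239.144.0/21 (31.239.144.0 - 31.239.151.255) does not contain 31.239.21.26
  23.239.0.0/19 (23.239.0.0 - 23.239.31.255) does not contain 31.239.21.26
  31.238.0.0/18 (31.238.0.0 - 31.238.63.255) does not contain 31.239.21.26
Longest matching prefix is /15 -> next hop 2.197.89.227.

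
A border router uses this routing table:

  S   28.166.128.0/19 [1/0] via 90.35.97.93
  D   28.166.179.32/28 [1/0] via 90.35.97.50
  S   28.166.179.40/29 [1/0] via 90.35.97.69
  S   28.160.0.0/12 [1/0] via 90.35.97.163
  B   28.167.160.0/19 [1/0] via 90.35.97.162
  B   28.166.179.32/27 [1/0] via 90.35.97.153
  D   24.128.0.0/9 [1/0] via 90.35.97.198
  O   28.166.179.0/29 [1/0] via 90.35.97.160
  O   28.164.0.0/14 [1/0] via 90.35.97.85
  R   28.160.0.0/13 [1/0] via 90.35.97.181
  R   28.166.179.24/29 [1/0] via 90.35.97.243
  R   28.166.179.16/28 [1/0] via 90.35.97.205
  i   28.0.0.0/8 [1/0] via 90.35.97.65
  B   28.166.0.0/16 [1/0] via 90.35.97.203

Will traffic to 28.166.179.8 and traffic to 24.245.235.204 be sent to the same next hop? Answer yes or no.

28.166.179.8: longest match 28.166.0.0/16 -> 90.35.97.203
24.245.235.204: longest match 24.128.0.0/9 -> 90.35.97.198

no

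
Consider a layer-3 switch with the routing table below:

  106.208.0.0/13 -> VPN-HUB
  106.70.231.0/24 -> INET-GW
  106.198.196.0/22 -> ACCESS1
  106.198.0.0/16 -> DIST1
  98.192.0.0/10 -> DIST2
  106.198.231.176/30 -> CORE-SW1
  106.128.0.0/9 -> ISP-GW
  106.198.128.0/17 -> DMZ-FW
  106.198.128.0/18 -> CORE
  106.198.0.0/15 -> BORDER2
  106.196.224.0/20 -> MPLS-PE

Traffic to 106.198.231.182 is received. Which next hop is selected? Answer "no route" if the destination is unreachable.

Routes whose prefix contains 106.198.231.182:
  106.128.0.0/9 (106.128.0.0 - 106.255.255.255) -> ISP-GW
  106.198.0.0/15 (106.198.0.0 - 106.199.255.255) -> BORDER2
  106.198.0.0/16 (106.198.0.0 - 106.198.255.255) -> DIST1
  106.198.128.0/17 (106.198.128.0 - 106.198.255.255) -> DMZ-FW
More-specific entries that do NOT match:
  106.198.231.176/30 (106.198.231.176 - 106.198.231.179) does not contain 106.198.231.182
  106.70.231.0/24 (106.70.231.0 - 106.70.231.255) does not contain 106.198.231.182
  106.198.196.0/22 (106.198.196.0 - 106.198.199.255) does not contain 106.198.231.182
  106.196.224.0/20 (106.196.224.0 - 106.196.239.255) does not contain 106.198.231.182
  106.198.128.0/18 (106.198.128.0 - 106.198.191.255) does not contain 106.198.231.182
Longest matching prefix is /17 -> next hop DMZ-FW.

DMZ-FW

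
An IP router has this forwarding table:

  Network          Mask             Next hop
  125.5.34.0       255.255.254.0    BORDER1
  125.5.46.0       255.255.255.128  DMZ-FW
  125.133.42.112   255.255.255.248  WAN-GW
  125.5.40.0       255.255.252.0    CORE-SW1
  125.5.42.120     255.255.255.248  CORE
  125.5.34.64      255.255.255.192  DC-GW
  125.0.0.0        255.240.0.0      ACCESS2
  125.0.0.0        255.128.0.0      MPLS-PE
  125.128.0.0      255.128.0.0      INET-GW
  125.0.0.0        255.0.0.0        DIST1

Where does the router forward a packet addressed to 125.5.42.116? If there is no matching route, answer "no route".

CORE-SW1

Routes whose prefix contains 125.5.42.116:
  125.0.0.0/8 (125.0.0.0 - 125.255.255.255) -> DIST1
  125.0.0.0/9 (125.0.0.0 - 125.127.255.255) -> MPLS-PE
  125.0.0.0/12 (125.0.0.0 - 125.15.255.255) -> ACCESS2
  125.5.40.0/22 (125.5.40.0 - 125.5.43.255) -> CORE-SW1
More-specific entries that do NOT match:
  125.133.42.112/29 (125.133.42.112 - 125.133.42.119) does not contain 125.5.42.116
  125.5.42.120/29 (125.5.42.120 - 125.5.42.127) does not contain 125.5.42.116
  125.5.34.64/26 (125.5.34.64 - 125.5.34.127) does not contain 125.5.42.116
  125.5.46.0/25 (125.5.46.0 - 125.5.46.127) does not contain 125.5.42.116
  125.5.34.0/23 (125.5.34.0 - 125.5.35.255) does not contain 125.5.42.116
Longest matching prefix is /22 -> next hop CORE-SW1.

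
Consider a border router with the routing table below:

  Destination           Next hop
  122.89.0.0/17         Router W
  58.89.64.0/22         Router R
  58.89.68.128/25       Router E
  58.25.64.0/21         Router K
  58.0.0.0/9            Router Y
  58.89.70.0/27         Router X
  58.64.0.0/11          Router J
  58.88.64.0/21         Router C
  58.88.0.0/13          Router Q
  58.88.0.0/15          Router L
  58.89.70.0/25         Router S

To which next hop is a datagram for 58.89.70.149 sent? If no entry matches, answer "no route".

Router L

Routes whose prefix contains 58.89.70.149:
  58.0.0.0/9 (58.0.0.0 - 58.127.255.255) -> Router Y
  58.64.0.0/11 (58.64.0.0 - 58.95.255.255) -> Router J
  58.88.0.0/13 (58.88.0.0 - 58.95.255.255) -> Router Q
  58.88.0.0/15 (58.88.0.0 - 58.89.255.255) -> Router L
More-specific entries that do NOT match:
  58.89.70.0/27 (58.89.70.0 - 58.89.70.31) does not contain 58.89.70.149
  58.89.68.128/25 (58.89.68.128 - 58.89.68.255) does not contain 58.89.70.149
  58.89.70.0/25 (58.89.70.0 - 58.89.70.127) does not contain 58.89.70.149
  58.89.64.0/22 (58.89.64.0 - 58.89.67.255) does not contain 58.89.70.149
  58.25.64.0/21 (58.25.64.0 - 58.25.71.255) does not contain 58.89.70.149
  58.88.64.0/21 (58.88.64.0 - 58.88.71.255) does not contain 58.89.70.149
  122.89.0.0/17 (122.89.0.0 - 122.89.127.255) does not contain 58.89.70.149
Longest matching prefix is /15 -> next hop Router L.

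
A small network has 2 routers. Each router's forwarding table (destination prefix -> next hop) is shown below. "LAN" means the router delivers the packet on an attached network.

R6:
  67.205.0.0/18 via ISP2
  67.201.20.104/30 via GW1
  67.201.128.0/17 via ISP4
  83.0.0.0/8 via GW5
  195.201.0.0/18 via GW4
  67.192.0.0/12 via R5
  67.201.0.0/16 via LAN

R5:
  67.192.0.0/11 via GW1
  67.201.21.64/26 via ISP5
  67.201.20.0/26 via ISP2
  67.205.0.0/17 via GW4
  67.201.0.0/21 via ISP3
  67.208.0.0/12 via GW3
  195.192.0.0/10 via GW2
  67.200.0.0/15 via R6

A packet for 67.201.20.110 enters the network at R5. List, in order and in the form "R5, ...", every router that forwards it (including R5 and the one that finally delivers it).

At R5: longest match for 67.201.20.110 is 67.200.0.0/15 -> R6
At R6: longest match for 67.201.20.110 is 67.201.0.0/16 -> LAN

R5, R6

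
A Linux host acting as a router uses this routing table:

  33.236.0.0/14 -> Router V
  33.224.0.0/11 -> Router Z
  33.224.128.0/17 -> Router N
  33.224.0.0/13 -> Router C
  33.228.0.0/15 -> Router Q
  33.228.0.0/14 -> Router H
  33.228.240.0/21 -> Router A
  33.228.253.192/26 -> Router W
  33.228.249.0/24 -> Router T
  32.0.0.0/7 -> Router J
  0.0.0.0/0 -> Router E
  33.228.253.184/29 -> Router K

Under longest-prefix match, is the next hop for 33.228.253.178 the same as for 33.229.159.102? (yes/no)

33.228.253.178: longest match 33.228.0.0/15 -> Router Q
33.229.159.102: longest match 33.228.0.0/15 -> Router Q

yes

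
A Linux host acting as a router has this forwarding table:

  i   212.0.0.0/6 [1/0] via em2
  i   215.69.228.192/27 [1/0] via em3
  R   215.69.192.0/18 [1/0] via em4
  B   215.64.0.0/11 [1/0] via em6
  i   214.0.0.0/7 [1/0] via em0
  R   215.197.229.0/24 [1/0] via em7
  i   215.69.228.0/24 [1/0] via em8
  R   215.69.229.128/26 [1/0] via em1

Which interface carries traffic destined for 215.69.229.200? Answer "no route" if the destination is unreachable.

Routes whose prefix contains 215.69.229.200:
  212.0.0.0/6 (212.0.0.0 - 215.255.255.255) -> em2
  214.0.0.0/7 (214.0.0.0 - 215.255.255.255) -> em0
  215.64.0.0/11 (215.64.0.0 - 215.95.255.255) -> em6
  215.69.192.0/18 (215.69.192.0 - 215.69.255.255) -> em4
More-specific entries that do NOT match:
  215.69.228.192/27 (215.69.228.192 - 215.69.228.223) does not contain 215.69.229.200
  215.69.229.128/26 (215.69.229.128 - 215.69.229.191) does not contain 215.69.229.200
  215.197.229.0/24 (215.197.229.0 - 215.197.229.255) does not contain 215.69.229.200
  215.69.228.0/24 (215.69.228.0 - 215.69.228.255) does not contain 215.69.229.200
Longest matching prefix is /18 -> interface em4.

em4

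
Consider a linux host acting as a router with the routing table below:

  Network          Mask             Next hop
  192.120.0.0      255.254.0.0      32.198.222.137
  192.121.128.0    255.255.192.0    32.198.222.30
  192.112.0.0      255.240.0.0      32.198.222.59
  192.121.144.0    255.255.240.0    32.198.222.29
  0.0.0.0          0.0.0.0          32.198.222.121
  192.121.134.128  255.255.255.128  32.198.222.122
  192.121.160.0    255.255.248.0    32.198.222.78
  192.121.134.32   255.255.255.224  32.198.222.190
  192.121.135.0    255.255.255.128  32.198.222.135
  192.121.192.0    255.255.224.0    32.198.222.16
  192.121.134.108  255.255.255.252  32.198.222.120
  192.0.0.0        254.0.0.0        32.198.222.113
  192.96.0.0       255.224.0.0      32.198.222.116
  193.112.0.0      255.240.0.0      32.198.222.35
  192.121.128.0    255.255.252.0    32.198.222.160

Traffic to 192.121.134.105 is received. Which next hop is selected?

Routes whose prefix contains 192.121.134.105:
  0.0.0.0/0 (default, matches everything) -> 32.198.222.121
  192.0.0.0/7 (192.0.0.0 - 193.255.255.255) -> 32.198.222.113
  192.96.0.0/11 (192.96.0.0 - 192.127.255.255) -> 32.198.222.116
  192.112.0.0/12 (192.112.0.0 - 192.127.255.255) -> 32.198.222.59
  192.120.0.0/15 (192.120.0.0 - 192.121.255.255) -> 32.198.222.137
  192.121.128.0/18 (192.121.128.0 - 192.121.191.255) -> 32.198.222.30
More-specific entries that do NOT match:
  192.121.134.108/30 (192.121.134.108 - 192.121.134.111) does not contain 192.121.134.105
  192.121.134.32/27 (192.121.134.32 - 192.121.134.63) does not contain 192.121.134.105
  192.121.134.128/25 (192.121.134.128 - 192.121.134.255) does not contain 192.121.134.105
  192.121.135.0/25 (192.121.135.0 - 192.121.135.127) does not contain 192.121.134.105
  192.121.128.0/22 (192.121.128.0 - 192.121.131.255) does not contain 192.121.134.105
  192.121.160.0/21 (192.121.160.0 - 192.121.167.255) does not contain 192.121.134.105
  192.121.144.0/20 (192.121.144.0 - 192.121.159.255) does not contain 192.121.134.105
  192.121.192.0/19 (192.121.192.0 - 192.121.223.255) does not contain 192.121.134.105
Longest matching prefix is /18 -> next hop 32.198.222.30.

32.198.222.30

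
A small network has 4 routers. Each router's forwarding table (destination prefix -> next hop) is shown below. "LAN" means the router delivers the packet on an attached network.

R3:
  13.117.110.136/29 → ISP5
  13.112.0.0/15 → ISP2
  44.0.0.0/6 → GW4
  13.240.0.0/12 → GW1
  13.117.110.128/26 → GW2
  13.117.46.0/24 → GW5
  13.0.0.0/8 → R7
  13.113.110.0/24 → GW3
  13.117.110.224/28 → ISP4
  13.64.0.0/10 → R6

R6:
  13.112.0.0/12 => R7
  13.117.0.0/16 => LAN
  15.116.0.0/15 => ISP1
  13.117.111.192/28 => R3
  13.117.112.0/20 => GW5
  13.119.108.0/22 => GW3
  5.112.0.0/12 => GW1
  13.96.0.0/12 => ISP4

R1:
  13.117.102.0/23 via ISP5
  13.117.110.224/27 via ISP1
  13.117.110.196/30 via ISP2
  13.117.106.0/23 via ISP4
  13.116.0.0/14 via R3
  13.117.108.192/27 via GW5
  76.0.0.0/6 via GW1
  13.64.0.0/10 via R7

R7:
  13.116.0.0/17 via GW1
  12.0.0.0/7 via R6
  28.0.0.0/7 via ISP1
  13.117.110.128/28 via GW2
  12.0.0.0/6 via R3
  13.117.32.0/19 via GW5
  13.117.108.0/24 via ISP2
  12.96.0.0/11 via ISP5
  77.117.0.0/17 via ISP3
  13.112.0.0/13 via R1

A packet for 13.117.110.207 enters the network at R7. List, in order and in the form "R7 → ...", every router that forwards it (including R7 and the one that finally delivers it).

R7 → R1 → R3 → R6

At R7: longest match for 13.117.110.207 is 13.112.0.0/13 -> R1
At R1: longest match for 13.117.110.207 is 13.116.0.0/14 -> R3
At R3: longest match for 13.117.110.207 is 13.64.0.0/10 -> R6
At R6: longest match for 13.117.110.207 is 13.117.0.0/16 -> LAN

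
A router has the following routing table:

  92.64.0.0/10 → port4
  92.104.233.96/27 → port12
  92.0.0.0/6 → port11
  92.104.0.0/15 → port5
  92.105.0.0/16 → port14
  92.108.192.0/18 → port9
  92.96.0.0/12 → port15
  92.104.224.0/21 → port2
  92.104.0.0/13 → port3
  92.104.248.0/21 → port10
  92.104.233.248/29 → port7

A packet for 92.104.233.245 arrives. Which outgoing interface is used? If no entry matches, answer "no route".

port5

Routes whose prefix contains 92.104.233.245:
  92.0.0.0/6 (92.0.0.0 - 95.255.255.255) -> port11
  92.64.0.0/10 (92.64.0.0 - 92.127.255.255) -> port4
  92.96.0.0/12 (92.96.0.0 - 92.111.255.255) -> port15
  92.104.0.0/13 (92.104.0.0 - 92.111.255.255) -> port3
  92.104.0.0/15 (92.104.0.0 - 92.105.255.255) -> port5
More-specific entries that do NOT match:
  92.104.233.248/29 (92.104.233.248 - 92.104.233.255) does not contain 92.104.233.245
  92.104.233.96/27 (92.104.233.96 - 92.104.233.127) does not contain 92.104.233.245
  92.104.224.0/21 (92.104.224.0 - 92.104.231.255) does not contain 92.104.233.245
  92.104.248.0/21 (92.104.248.0 - 92.104.255.255) does not contain 92.104.233.245
  92.108.192.0/18 (92.108.192.0 - 92.108.255.255) does not contain 92.104.233.245
  92.105.0.0/16 (92.105.0.0 - 92.105.255.255) does not contain 92.104.233.245
Longest matching prefix is /15 -> interface port5.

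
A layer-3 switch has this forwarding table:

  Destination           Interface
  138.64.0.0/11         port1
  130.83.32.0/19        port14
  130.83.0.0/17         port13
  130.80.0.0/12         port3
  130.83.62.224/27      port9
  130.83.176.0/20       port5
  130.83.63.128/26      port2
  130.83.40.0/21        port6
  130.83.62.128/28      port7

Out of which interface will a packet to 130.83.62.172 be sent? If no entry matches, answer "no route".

port14

Routes whose prefix contains 130.83.62.172:
  130.80.0.0/12 (130.80.0.0 - 130.95.255.255) -> port3
  130.83.0.0/17 (130.83.0.0 - 130.83.127.255) -> port13
  130.83.32.0/19 (130.83.32.0 - 130.83.63.255) -> port14
More-specific entries that do NOT match:
  130.83.62.128/28 (130.83.62.128 - 130.83.62.143) does not contain 130.83.62.172
  130.83.62.224/27 (130.83.62.224 - 130.83.62.255) does not contain 130.83.62.172
  130.83.63.128/26 (130.83.63.128 - 130.83.63.191) does not contain 130.83.62.172
  130.83.40.0/21 (130.83.40.0 - 130.83.47.255) does not contain 130.83.62.172
  130.83.176.0/20 (130.83.176.0 - 130.83.191.255) does not contain 130.83.62.172
Longest matching prefix is /19 -> interface port14.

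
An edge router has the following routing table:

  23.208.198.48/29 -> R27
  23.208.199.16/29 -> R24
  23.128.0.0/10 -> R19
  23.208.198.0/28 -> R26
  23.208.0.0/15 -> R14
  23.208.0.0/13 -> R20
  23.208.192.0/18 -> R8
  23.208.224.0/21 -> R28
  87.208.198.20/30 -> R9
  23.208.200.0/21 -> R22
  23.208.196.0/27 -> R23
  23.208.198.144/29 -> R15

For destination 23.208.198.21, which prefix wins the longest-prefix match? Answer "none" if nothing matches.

23.208.192.0/18

Entries matching 23.208.198.21:
  23.208.0.0/13 (23.208.0.0 - 23.215.255.255)
  23.208.0.0/15 (23.208.0.0 - 23.209.255.255)
  23.208.192.0/18 (23.208.192.0 - 23.208.255.255)
Most specific is 23.208.192.0/18.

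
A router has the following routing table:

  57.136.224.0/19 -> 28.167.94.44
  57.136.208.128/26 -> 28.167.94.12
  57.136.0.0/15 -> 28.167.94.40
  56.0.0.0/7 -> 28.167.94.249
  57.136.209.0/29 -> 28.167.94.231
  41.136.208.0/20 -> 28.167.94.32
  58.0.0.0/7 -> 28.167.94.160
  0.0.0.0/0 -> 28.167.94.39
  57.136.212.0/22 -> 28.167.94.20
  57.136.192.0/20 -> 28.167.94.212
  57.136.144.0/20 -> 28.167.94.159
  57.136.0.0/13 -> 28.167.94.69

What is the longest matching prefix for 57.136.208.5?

Entries matching 57.136.208.5:
  0.0.0.0/0 (default, matches everything)
  56.0.0.0/7 (56.0.0.0 - 57.255.255.255)
  57.136.0.0/13 (57.136.0.0 - 57.143.255.255)
  57.136.0.0/15 (57.136.0.0 - 57.137.255.255)
Most specific is 57.136.0.0/15.

57.136.0.0/15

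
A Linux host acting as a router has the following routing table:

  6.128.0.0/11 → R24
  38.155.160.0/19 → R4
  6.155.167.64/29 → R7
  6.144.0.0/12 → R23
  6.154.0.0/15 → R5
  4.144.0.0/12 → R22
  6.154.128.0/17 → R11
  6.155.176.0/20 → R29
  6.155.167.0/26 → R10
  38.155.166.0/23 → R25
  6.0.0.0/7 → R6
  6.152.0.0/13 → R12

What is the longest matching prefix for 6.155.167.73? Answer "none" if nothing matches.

6.154.0.0/15

Entries matching 6.155.167.73:
  6.0.0.0/7 (6.0.0.0 - 7.255.255.255)
  6.128.0.0/11 (6.128.0.0 - 6.159.255.255)
  6.144.0.0/12 (6.144.0.0 - 6.159.255.255)
  6.152.0.0/13 (6.152.0.0 - 6.159.255.255)
  6.154.0.0/15 (6.154.0.0 - 6.155.255.255)
Most specific is 6.154.0.0/15.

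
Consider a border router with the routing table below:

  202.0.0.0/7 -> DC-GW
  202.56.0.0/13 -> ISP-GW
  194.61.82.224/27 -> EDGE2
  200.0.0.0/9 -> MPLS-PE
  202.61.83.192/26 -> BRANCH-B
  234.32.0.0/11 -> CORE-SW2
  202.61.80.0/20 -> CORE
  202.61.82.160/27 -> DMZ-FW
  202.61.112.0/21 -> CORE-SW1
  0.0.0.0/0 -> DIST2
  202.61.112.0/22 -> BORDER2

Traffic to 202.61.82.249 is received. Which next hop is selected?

Routes whose prefix contains 202.61.82.249:
  0.0.0.0/0 (default, matches everything) -> DIST2
  202.0.0.0/7 (202.0.0.0 - 203.255.255.255) -> DC-GW
  202.56.0.0/13 (202.56.0.0 - 202.63.255.255) -> ISP-GW
  202.61.80.0/20 (202.61.80.0 - 202.61.95.255) -> CORE
More-specific entries that do NOT match:
  194.61.82.224/27 (194.61.82.224 - 194.61.82.255) does not contain 202.61.82.249
  202.61.82.160/27 (202.61.82.160 - 202.61.82.191) does not contain 202.61.82.249
  202.61.83.192/26 (202.61.83.192 - 202.61.83.255) does not contain 202.61.82.249
  202.61.112.0/22 (202.61.112.0 - 202.61.115.255) does not contain 202.61.82.249
  202.61.112.0/21 (202.61.112.0 - 202.61.119.255) does not contain 202.61.82.249
Longest matching prefix is /20 -> next hop CORE.

CORE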